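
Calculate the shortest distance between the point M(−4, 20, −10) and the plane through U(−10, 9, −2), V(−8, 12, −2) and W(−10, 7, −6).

12/√14

UV = (2, 3, 0) and UW = (0, −2, −4), so a normal is n = UV × UW = (−12, 8, −4).
n = (−12, 8, −4); n·P − 200 = 48; |n| = 4√14; distance = 48/(4√14) = 6√14/7.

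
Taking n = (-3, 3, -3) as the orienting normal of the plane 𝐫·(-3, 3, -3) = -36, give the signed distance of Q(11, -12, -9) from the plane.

-2√3/3

n·Q − (-36) = -6.
|n| = 3√3, so the signed distance is -2√3/3.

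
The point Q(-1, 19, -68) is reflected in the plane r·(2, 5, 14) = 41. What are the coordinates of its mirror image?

n = (2, 5, 14), |n|² = 225, n·Q − 41 = -900, so t = -900/225 = -4.
Foot F = Q − (-4)·n = (7, 39, -12); the reflection is 2F − Q = (15, 59, 44).

(15, 59, 44)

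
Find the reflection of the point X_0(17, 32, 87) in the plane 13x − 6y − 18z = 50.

n = (13, −6, −18), |n|² = 529, n·X_0 − 50 = -1587, so t = -1587/529 = -3.
Foot F = X_0 − (-3)·n = (56, 14, 33); the reflection is 2F − X_0 = (95, −4, −21).

(95, -4, -21)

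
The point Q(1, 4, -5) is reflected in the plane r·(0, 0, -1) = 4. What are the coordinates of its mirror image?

n = (0, 0, -1), |n|² = 1, n·Q − 4 = 1, so t = 1/1 = 1.
Foot F = Q − 1·n = (1, 4, -4); the reflection is 2F − Q = (1, 4, -3).

(1, 4, -3)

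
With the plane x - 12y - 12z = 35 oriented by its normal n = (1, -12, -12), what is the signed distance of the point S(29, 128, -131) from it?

n·S − 35 = 30.
|n| = 17, so the signed distance is 30/17.

30/17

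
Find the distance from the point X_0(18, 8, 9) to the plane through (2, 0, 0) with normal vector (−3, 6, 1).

9√46/46

The plane has equation n·(r − (2, 0, 0)) = 0, i.e. n·r = -6.
d = |(-3)·18 + 6·8 + 1·9 − (-6)| / √(9 + 36 + 1) = |9| / √46 = 9/√46.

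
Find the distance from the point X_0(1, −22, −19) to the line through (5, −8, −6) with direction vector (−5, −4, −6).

Direction vector d = (−5, −4, −6).
AP = (−4, −14, −13); AP·d = 154, |AP|² = 381, |d|² = 77.
distance² = |AP|² − (AP·d)²/|d|² = 381 − 23716/77 = 73, so the distance is √73.

√73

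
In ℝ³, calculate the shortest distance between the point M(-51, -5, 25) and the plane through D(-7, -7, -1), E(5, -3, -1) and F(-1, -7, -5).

DE = (12, 4, 0) and DF = (6, 0, -4), so a normal is n = DE × DF = (-16, 48, -24).
n = (-16, 48, -24); n·P − (-200) = 176; |n| = 56; distance = 176/56 = 22/7.

22/7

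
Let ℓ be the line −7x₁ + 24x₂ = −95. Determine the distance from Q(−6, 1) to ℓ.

d = |(-7)·(-6) + 24·1 − (-95)| / √(49 + 576) = |161|/25 = 161/25.

161/25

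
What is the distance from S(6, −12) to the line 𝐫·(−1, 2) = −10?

4√5

d = |(-1)·6 + 2·(-12) − (-10)| / √(1 + 4) = |-20|/√5 = 4√5.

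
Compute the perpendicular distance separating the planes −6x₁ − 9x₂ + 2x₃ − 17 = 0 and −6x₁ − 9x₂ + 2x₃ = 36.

19/11

With common normal n = (−6, −9, 2) (|n| = 11), the distance is |17 − 36|/|n| = 19/11.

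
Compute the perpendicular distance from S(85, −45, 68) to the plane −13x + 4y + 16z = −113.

4

n = (−13, 4, 16); n·P − (-113) = -84; |n| = 21; distance = 84/21 = 4.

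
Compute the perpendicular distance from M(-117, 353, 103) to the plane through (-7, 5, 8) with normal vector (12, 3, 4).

The plane has equation n·(r − (-7, 5, 8)) = 0, i.e. n·r = -37.
Then n·(-117, 353, 103) - (-37) = 104.
|n| = √(144 + 9 + 16) = 13, so the distance is |104|/13 = 8.

8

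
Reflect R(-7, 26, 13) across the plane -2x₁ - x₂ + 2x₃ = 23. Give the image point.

n = (-2, -1, 2), |n|² = 9, n·R − 23 = -9, so t = -9/9 = -1.
Foot F = R − (-1)·n = (-9, 25, 15); the reflection is 2F − R = (-11, 24, 17).

(-11, 24, 17)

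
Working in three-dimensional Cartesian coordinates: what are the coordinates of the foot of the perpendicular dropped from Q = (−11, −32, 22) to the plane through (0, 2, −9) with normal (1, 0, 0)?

The perpendicular from Q has direction n = (1, 0, 0): r = (−11, −32, 22) + μ(1, 0, 0).
Substitute into the plane: n·(Q + μn) = 0 gives -11 + 1μ = 0, so μ = 11.
Foot = (−11, −32, 22) + 11·(1, 0, 0) = (0, −32, 22).

(0, -32, 22)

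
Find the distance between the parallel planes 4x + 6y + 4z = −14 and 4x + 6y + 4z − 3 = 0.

√17/2

Both planes have normal n = (4, 6, 4), |n| = 2√17. Any point on the first plane is at distance |3 − (-14)|/|n| = 17/(2√17) = √17/2 from the second.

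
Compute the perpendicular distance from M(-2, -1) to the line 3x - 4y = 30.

32/5

d = |3·(-2) + (-4)·(-1) − 30| / √(9 + 16) = |-32|/5 = 32/5.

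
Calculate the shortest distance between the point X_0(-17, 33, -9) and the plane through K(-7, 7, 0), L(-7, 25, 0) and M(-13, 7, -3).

KL = (0, 18, 0) and KM = (-6, 0, -3), so a normal is n = KL × KM = (-54, 0, 108).
d = |(-54)·(-17) + 108·(-9) − 378| / √(2916 + 0 + 11664) = |-432| / (54√5) = 8/√5.

8/√5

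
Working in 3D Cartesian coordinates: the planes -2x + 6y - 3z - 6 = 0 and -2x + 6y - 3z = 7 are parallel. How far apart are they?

1/7

Both planes have normal n = (-2, 6, -3), |n| = 7. Any point on the first plane is at distance |7 − 6|/|n| = 1/7 from the second.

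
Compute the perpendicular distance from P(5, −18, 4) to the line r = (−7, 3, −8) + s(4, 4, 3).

Direction vector d = (4, 4, 3).
AP = (12, −21, 12), and AP × d = (−111, 12, 132).
|AP × d|² = 29889 and |d|² = 41, so the distance is √(29889/41) = √729 = 27.

27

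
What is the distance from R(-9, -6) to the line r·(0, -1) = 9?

3

d = |0·(-9) + (-1)·(-6) − 9| / √(0 + 1) = |-3|/1 = 3.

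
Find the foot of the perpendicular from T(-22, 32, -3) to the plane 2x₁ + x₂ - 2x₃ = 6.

(-58/3, 100/3, -17/3)

n = (2, 1, -2), |n|² = 9, and n·T − 6 = -12.
t = -12/9 = -4/3, so the foot is T − t·n = (-22, 32, -3) − (-4/3)·(2, 1, -2) = (-58/3, 100/3, -17/3).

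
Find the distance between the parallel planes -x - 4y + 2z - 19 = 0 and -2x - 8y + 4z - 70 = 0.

16√21/21

Divide the second equation by 2 to match normals: -x - 4y + 2z = 35.
Both planes have normal n = (-1, -4, 2), |n| = √21. Any point on the first plane is at distance |35 − 19|/|n| = 16/√21 from the second.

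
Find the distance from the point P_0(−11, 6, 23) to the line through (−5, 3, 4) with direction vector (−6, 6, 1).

3√37

Direction vector d = (−6, 6, 1).
AP = (−6, 3, 19), and AP × d = (−111, −108, −18).
|AP × d|² = 24309 and |d|² = 73, so the distance is √(24309/73) = √333 = 3√37.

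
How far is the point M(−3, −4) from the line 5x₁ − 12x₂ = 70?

d = |5·(-3) + (-12)·(-4) − 70| / √(25 + 144) = |-37|/13 = 37/13.

37/13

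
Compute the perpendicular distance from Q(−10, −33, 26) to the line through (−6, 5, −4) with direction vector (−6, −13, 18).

2√61

Direction vector d = (−6, −13, 18).
AP = (−4, −38, 30); AP·d = 1058, |AP|² = 2360, |d|² = 529.
distance² = |AP|² − (AP·d)²/|d|² = 2360 − 1119364/529 = 244, so the distance is 2√61.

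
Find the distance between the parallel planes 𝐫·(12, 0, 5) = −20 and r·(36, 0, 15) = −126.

Divide the second equation by 3 to match normals: 12x₁ + 5x₃ = -42.
With common normal n = (12, 0, 5) (|n| = 13), the distance is |(-20) − (-42)|/|n| = 22/13.

22/13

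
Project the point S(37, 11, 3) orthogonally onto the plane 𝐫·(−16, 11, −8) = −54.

(21, 22, -5)

The perpendicular from S has direction n = (−16, 11, −8): r = (37, 11, 3) + t(−16, 11, −8).
Substitute into the plane: n·(S + tn) = -54 gives -495 + 441t = -54, so t = 1.
Foot = (37, 11, 3) + 1·(−16, 11, −8) = (21, 22, −5).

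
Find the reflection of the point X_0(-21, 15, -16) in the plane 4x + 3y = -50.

(-613/25, 309/25, -16)

With n = (4, 3, 0), the signed offset is (n·X_0 − (-50))/|n|² = 11/25.
X_0' = X_0 − 2t·n = (-21, 15, -16) − (22/25)·(4, 3, 0) = (-613/25, 309/25, -16).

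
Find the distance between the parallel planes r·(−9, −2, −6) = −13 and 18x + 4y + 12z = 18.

4/11

Divide the second equation by -2 to match normals: −9x − 2y − 6z = -9.
Both planes have normal n = (−9, −2, −6), |n| = 11. Any point on the first plane is at distance |(-9) − (-13)|/|n| = 4/11 from the second.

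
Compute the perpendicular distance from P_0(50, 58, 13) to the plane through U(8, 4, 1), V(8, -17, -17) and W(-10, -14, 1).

UV = (0, -21, -18) and UW = (-18, -18, 0), so a normal is n = UV × UW = (-324, 324, -378).
Then n·(50, 58, 13) - (-1674) = -648.
|n| = √(104976 + 104976 + 142884) = 594, so the distance is |-648|/594 = 12/11.

12/11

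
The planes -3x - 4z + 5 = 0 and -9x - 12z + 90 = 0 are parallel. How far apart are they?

5

Divide the second equation by 3 to match normals: -3x - 4z = -30.
With common normal n = (-3, 0, -4) (|n| = 5), the distance is |(-5) − (-30)|/|n| = 25/5 = 5.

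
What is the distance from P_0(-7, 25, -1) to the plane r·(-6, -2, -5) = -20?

d = |(-6)·(-7) + (-2)·25 + (-5)·(-1) − (-20)| / √(36 + 4 + 25) = |17| / √65 = 17√65/65.

17√65/65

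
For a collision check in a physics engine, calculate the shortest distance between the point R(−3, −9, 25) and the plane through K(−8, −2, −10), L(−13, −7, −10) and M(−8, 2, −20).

KL = (−5, −5, 0) and KM = (0, 4, −10), so a normal is n = KL × KM = (50, −50, −20).
n = (50, −50, −20); n·P − (-100) = -100; |n| = 30√6; distance = 100/(30√6) = 5√6/9.

10/(3√6)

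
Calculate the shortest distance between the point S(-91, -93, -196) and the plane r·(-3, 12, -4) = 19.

Normal vector n = (-3, 12, -4), and n·(-91, -93, -196) - 19 = -78.
|n| = √(9 + 144 + 16) = 13, so the distance is |-78|/13 = 6.

6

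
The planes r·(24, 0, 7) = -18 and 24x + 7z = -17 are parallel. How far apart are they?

Both planes have normal n = (24, 0, 7), |n| = 25. Any point on the first plane is at distance |(-17) − (-18)|/|n| = 1/25 from the second.

1/25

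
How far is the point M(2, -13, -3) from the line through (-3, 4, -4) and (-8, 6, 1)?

A direction vector is d = (-5, 2, 5).
AP = (5, -17, 1), and AP × d = (-87, -30, -75).
|AP × d|² = 14094 and |d|² = 54, so the distance is √(14094/54) = √261 = 3√29.

3√29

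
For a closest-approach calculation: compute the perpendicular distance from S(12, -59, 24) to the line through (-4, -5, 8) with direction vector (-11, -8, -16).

2√857

Direction vector d = (-11, -8, -16).
AP = (16, -54, 16), and AP × d = (992, 80, -722).
|AP × d|² = 1511748 and |d|² = 441, so the distance is √(1511748/441) = √3428 = 2√857.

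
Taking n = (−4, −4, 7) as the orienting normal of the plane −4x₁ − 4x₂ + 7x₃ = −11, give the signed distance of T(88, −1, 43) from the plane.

n·T − (-11) = -36.
|n| = 9, so the signed distance is -36/9 = -4.

-4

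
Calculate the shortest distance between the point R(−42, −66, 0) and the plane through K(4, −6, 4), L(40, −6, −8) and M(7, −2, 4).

4

KL = (36, 0, −12) and KM = (3, 4, 0), so a normal is n = KL × KM = (48, −36, 144).
n = (48, −36, 144); n·P − 984 = -624; |n| = 156; distance = 624/156 = 4.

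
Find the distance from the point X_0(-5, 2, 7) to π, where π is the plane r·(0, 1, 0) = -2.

4

d = |1·2 − (-2)| / √(0 + 1 + 0) = |4| / 1 = 4.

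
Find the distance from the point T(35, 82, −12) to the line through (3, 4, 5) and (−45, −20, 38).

A direction vector is d = (−48, −24, 33).
AP = (32, 78, −17); AP·d = -3969, |AP|² = 7397, |d|² = 3969.
distance² = |AP|² − (AP·d)²/|d|² = 7397 − 15752961/3969 = 3428, so the distance is 2√857.

2√857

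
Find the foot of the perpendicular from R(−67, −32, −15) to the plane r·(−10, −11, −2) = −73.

n = (−10, −11, −2), |n|² = 225, and n·R − (-73) = 1125.
t = 1125/225 = 5, so the foot is R − t·n = (−67, −32, −15) − 5·(−10, −11, −2) = (−17, 23, −5).

(-17, 23, -5)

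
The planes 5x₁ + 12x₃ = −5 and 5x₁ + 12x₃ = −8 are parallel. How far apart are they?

With common normal n = (5, 0, 12) (|n| = 13), the distance is |(-5) − (-8)|/|n| = 3/13.

3/13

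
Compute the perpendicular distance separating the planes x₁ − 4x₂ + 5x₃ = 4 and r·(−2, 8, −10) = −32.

Divide the second equation by -2 to match normals: x₁ − 4x₂ + 5x₃ = 16.
With common normal n = (1, −4, 5) (|n| = √42), the distance is |4 − 16|/|n| = 12/√42.

12/√42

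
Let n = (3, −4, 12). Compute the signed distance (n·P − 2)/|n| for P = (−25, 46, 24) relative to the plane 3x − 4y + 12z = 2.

27/13

n·P − 2 = 27.
|n| = 13, so the signed distance is 27/13.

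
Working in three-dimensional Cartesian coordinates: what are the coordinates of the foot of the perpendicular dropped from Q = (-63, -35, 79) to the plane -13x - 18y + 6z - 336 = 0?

The perpendicular from Q has direction n = (-13, -18, 6): r = (-63, -35, 79) + t(-13, -18, 6).
Substitute into the plane: n·(Q + tn) = 336 gives 1923 + 529t = 336, so t = -3.
Foot = (-63, -35, 79) + (-3)·(-13, -18, 6) = (-24, 19, 61).

(-24, 19, 61)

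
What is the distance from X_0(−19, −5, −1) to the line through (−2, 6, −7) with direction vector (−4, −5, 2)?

√41

Direction vector d = (−4, −5, 2).
AP = (−17, −11, 6); AP·d = 135, |AP|² = 446, |d|² = 45.
distance² = |AP|² − (AP·d)²/|d|² = 446 − 18225/45 = 41, so the distance is √41.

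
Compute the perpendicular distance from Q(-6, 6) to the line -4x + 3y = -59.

The normal to the line is n = (-4, 3) with |n| = 5.
|n·Q − (-59)| = |42 − (-59)| = 101, so the distance is 101/5.

101/5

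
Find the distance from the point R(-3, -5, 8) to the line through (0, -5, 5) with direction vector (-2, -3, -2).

3√2

Direction vector d = (-2, -3, -2).
AP = (-3, 0, 3); AP·d = 0, |AP|² = 18, |d|² = 17.
distance² = |AP|² − (AP·d)²/|d|² = 18 − 0/17 = 18, so the distance is 3√2.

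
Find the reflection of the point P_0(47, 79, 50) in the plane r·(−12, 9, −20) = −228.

With n = (−12, 9, −20), the signed offset is (n·P_0 − (-228))/|n|² = -625/625 = -1.
P_0' = P_0 − 2t·n = (47, 79, 50) − (-2)·(−12, 9, −20) = (23, 97, 10).

(23, 97, 10)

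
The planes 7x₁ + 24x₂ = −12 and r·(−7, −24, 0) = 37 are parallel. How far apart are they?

Divide the second equation by -1 to match normals: 7x₁ + 24x₂ = -37.
Both planes have normal n = (7, 24, 0), |n| = 25. Any point on the first plane is at distance |(-37) − (-12)|/|n| = 25/25 = 1 from the second.

1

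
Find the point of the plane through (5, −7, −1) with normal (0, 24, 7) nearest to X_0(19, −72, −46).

n = (0, 24, 7), |n|² = 625, and n·X_0 − (-175) = -1875.
t = -1875/625 = -3, so the foot is X_0 − t·n = (19, −72, −46) − (-3)·(0, 24, 7) = (19, 0, −25).

(19, 0, -25)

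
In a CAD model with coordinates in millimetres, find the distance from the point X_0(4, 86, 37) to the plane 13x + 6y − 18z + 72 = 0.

26/23

Normal vector n = (13, 6, −18), and n·(4, 86, 37) − (−72) = −26.
|n| = √(169 + 36 + 324) = 23, so the distance is |-26|/23 = 26/23.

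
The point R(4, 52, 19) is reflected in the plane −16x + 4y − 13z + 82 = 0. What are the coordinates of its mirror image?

n = (−16, 4, −13), |n|² = 441, n·R − (-82) = -21, so t = -21/441 = -1/21.
Foot F = R − (-1/21)·n = (68/21, 1096/21, 386/21); the reflection is 2F − R = (52/21, 1100/21, 373/21).

(52/21, 1100/21, 373/21)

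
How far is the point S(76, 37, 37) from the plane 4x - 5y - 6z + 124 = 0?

d = |4·76 + (-5)·37 + (-6)·37 − (-124)| / √(16 + 25 + 36) = |21| / √77 = 21/√77.

21/√77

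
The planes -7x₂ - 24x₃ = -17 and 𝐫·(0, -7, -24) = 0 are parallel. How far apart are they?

17/25

With common normal n = (0, -7, -24) (|n| = 25), the distance is |(-17) − 0|/|n| = 17/25.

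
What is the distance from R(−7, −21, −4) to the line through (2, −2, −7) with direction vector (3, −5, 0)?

Direction vector d = (3, −5, 0).
AP = (−9, −19, 3); AP·d = 68, |AP|² = 451, |d|² = 34.
distance² = |AP|² − (AP·d)²/|d|² = 451 − 4624/34 = 315, so the distance is 3√35.

3√35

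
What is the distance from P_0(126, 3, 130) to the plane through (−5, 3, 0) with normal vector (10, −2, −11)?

8

The plane has equation n·(r − (−5, 3, 0)) = 0, i.e. n·r = -56.
d = |10·126 + (-2)·3 + (-11)·130 − (-56)| / √(100 + 4 + 121) = |-120| / 15 = 8.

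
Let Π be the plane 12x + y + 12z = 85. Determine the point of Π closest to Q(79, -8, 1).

(43, -11, -35)

n = (12, 1, 12), |n|² = 289, and n·Q − 85 = 867.
t = 867/289 = 3, so the foot is Q − t·n = (79, -8, 1) − 3·(12, 1, 12) = (43, -11, -35).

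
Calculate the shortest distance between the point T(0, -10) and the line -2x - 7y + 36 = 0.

2√53

The normal to the line is n = (-2, -7) with |n| = √53.
|n·T − (-36)| = |70 − (-36)| = 106, so the distance is 106/√53 = 2√53.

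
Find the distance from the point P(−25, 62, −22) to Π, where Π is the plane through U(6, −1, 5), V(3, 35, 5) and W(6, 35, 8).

15/17

UV = (−3, 36, 0) and UW = (0, 36, 3), so a normal is n = UV × UW = (108, 9, −108).
Then n·(−25, 62, −22) − 99 = 135.
|n| = √(11664 + 81 + 11664) = 153, so the distance is |135|/153 = 15/17.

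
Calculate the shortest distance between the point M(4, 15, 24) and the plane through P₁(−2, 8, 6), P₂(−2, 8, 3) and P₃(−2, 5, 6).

6

P₁P₂ = (0, 0, −3) and P₁P₃ = (0, −3, 0), so a normal is n = P₁P₂ × P₁P₃ = (−9, 0, 0).
Then n·(4, 15, 24) − 18 = −54.
|n| = √(81 + 0 + 0) = 9, so the distance is |-54|/9 = 6.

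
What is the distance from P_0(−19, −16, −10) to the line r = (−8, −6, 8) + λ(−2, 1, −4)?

Direction vector d = (−2, 1, −4).
AP = (−11, −10, −18); AP·d = 84, |AP|² = 545, |d|² = 21.
distance² = |AP|² − (AP·d)²/|d|² = 545 − 7056/21 = 209, so the distance is √209.

√209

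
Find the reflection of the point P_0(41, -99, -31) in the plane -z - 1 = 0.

With n = (0, 0, -1), the signed offset is (n·P_0 − 1)/|n|² = 30/1 = 30.
P_0' = P_0 − 2t·n = (41, -99, -31) − 60·(0, 0, -1) = (41, -99, 29).

(41, -99, 29)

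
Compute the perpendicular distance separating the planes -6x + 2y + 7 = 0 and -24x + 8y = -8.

Divide the second equation by 4 to match normals: -6x + 2y = -2.
Both planes have normal n = (-6, 2, 0), |n| = 2√10. Any point on the first plane is at distance |(-2) − (-7)|/|n| = 5/(2√10) from the second.

√10/4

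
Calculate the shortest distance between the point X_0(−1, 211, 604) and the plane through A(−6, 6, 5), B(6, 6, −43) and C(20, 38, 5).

9

AB = (12, 0, −48) and AC = (26, 32, 0), so a normal is n = AB × AC = (1536, −1248, 384).
n = (1536, −1248, 384); n·P − (-14784) = -18144; |n| = 2016; distance = 18144/2016 = 9.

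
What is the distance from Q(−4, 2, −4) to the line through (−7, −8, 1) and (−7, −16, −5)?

√109

A direction vector is d = (0, −8, −6).
AP = (3, 10, −5), and AP × d = (−100, 18, −24).
|AP × d|² = 10900 and |d|² = 100, so the distance is √(10900/100) = √109.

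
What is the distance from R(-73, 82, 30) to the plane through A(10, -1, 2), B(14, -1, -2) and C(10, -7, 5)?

9

AB = (4, 0, -4) and AC = (0, -6, 3), so a normal is n = AB × AC = (-24, -12, -24).
Then n·(-73, 82, 30) - (-276) = 324.
|n| = √(576 + 144 + 576) = 36, so the distance is |324|/36 = 9.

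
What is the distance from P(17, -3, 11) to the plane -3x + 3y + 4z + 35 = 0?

d = |(-3)·17 + 3·(-3) + 4·11 − (-35)| / √(9 + 9 + 16) = |19| / √34 = 19√34/34.

19√34/34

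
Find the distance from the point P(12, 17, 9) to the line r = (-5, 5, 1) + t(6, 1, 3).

Direction vector d = (6, 1, 3).
AP = (17, 12, 8); AP·d = 138, |AP|² = 497, |d|² = 46.
distance² = |AP|² − (AP·d)²/|d|² = 497 − 19044/46 = 83, so the distance is √83.

√83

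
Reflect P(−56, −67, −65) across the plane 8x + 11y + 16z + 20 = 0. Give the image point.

With n = (8, 11, 16), the signed offset is (n·P − (-20))/|n|² = -2205/441 = -5.
P' = P − 2t·n = (−56, −67, −65) − (-10)·(8, 11, 16) = (24, 43, 95).

(24, 43, 95)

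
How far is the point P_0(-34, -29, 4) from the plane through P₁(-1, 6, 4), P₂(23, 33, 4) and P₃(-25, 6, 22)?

P₁P₂ = (24, 27, 0) and P₁P₃ = (-24, 0, 18), so a normal is n = P₁P₂ × P₁P₃ = (486, -432, 648).
Then n·(-34, -29, 4) - (-486) = -918.
|n| = √(236196 + 186624 + 419904) = 918, so the distance is |-918|/918 = 1.

1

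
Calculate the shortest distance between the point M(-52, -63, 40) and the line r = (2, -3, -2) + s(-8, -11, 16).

Direction vector d = (-8, -11, 16).
AP = (-54, -60, 42); AP·d = 1764, |AP|² = 8280, |d|² = 441.
distance² = |AP|² − (AP·d)²/|d|² = 8280 − 3111696/441 = 1224, so the distance is 6√34.

6√34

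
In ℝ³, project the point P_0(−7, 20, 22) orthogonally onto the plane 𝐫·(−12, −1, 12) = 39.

(5, 21, 10)

The perpendicular from P_0 has direction n = (−12, −1, 12): r = (−7, 20, 22) + μ(−12, −1, 12).
Substitute into the plane: n·(P_0 + μn) = 39 gives 328 + 289μ = 39, so μ = -1.
Foot = (−7, 20, 22) + (-1)·(−12, −1, 12) = (5, 21, 10).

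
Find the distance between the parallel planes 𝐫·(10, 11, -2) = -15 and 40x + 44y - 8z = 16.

Divide the second equation by 4 to match normals: 10x + 11y - 2z = 4.
Both planes have normal n = (10, 11, -2), |n| = 15. Any point on the first plane is at distance |4 − (-15)|/|n| = 19/15 from the second.

19/15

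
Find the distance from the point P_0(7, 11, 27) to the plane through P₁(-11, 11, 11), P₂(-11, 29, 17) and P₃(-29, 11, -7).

P₁P₂ = (0, 18, 6) and P₁P₃ = (-18, 0, -18), so a normal is n = P₁P₂ × P₁P₃ = (-324, -108, 324).
d = |(-324)·7 + (-108)·11 + 324·27 − 5940| / √(104976 + 11664 + 104976) = |-648| / (108√19) = 6/√19.

6/√19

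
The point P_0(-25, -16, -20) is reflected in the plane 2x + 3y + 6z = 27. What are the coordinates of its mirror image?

With n = (2, 3, 6), the signed offset is (n·P_0 − 27)/|n|² = -245/49 = -5.
P_0' = P_0 − 2t·n = (-25, -16, -20) − (-10)·(2, 3, 6) = (-5, 14, 40).

(-5, 14, 40)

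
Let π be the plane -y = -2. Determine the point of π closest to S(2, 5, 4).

n = (0, -1, 0), |n|² = 1, and n·S − (-2) = -3.
t = -3/1 = -3, so the foot is S − t·n = (2, 5, 4) − (-3)·(0, -1, 0) = (2, 2, 4).

(2, 2, 4)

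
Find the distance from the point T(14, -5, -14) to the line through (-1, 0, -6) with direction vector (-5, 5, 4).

Direction vector d = (-5, 5, 4).
AP = (15, -5, -8), and AP × d = (20, -20, 50).
|AP × d|² = 3300 and |d|² = 66, so the distance is √(3300/66) = √50 = 5√2.

5√2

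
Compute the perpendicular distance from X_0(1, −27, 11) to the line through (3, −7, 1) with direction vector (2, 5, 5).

15√2

Direction vector d = (2, 5, 5).
AP = (−2, −20, 10), and AP × d = (−150, 30, 30).
|AP × d|² = 24300 and |d|² = 54, so the distance is √(24300/54) = √450 = 15√2.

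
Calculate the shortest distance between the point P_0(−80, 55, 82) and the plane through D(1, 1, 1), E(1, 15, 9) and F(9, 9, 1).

3

DE = (0, 14, 8) and DF = (8, 8, 0), so a normal is n = DE × DF = (−64, 64, −112).
n = (−64, 64, −112); n·P − (-112) = -432; |n| = 144; distance = 432/144 = 3.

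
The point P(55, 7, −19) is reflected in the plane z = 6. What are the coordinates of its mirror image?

n = (0, 0, 1), |n|² = 1, n·P − 6 = -25, so t = -25/1 = -25.
Foot F = P − (-25)·n = (55, 7, 6); the reflection is 2F − P = (55, 7, 31).

(55, 7, 31)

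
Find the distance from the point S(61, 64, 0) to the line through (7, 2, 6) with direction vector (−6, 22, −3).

Direction vector d = (−6, 22, −3).
AP = (54, 62, −6); AP·d = 1058, |AP|² = 6796, |d|² = 529.
distance² = |AP|² − (AP·d)²/|d|² = 6796 − 1119364/529 = 4680, so the distance is 6√130.

6√130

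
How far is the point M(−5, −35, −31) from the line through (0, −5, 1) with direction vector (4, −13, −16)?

√185

Direction vector d = (4, −13, −16).
AP = (−5, −30, −32), and AP × d = (64, −208, 185).
|AP × d|² = 81585 and |d|² = 441, so the distance is √(81585/441) = √185.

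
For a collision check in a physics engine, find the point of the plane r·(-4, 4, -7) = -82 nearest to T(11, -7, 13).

n = (-4, 4, -7), |n|² = 81, and n·T − (-82) = -81.
t = -81/81 = -1, so the foot is T − t·n = (11, -7, 13) − (-1)·(-4, 4, -7) = (7, -3, 6).

(7, -3, 6)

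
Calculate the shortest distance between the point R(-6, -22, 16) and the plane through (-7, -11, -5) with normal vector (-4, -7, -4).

The plane has equation n·(r − (-7, -11, -5)) = 0, i.e. n·r = 125.
Then n·(-6, -22, 16) - 125 = -11.
|n| = √(16 + 49 + 16) = 9, so the distance is |-11|/9 = 11/9.

11/9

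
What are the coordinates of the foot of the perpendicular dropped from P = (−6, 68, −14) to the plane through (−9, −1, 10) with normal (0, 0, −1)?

(-6, 68, 10)

The perpendicular from P has direction n = (0, 0, −1): r = (−6, 68, −14) + μ(0, 0, −1).
Substitute into the plane: n·(P + μn) = -10 gives 14 + 1μ = -10, so μ = -24.
Foot = (−6, 68, −14) + (-24)·(0, 0, −1) = (−6, 68, 10).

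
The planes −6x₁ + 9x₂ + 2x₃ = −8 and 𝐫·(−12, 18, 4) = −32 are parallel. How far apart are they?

Divide the second equation by 2 to match normals: −6x₁ + 9x₂ + 2x₃ = -16.
Both planes have normal n = (−6, 9, 2), |n| = 11. Any point on the first plane is at distance |(-16) − (-8)|/|n| = 8/11 from the second.

8/11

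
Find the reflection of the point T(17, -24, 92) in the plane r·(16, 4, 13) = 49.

(-79, -48, 14)

n = (16, 4, 13), |n|² = 441, n·T − 49 = 1323, so t = 1323/441 = 3.
Foot F = T − 3·n = (-31, -36, 53); the reflection is 2F − T = (-79, -48, 14).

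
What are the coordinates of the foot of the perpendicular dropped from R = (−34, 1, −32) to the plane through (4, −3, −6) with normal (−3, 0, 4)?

The perpendicular from R has direction n = (−3, 0, 4): r = (−34, 1, −32) + λ(−3, 0, 4).
Substitute into the plane: n·(R + λn) = -36 gives -26 + 25λ = -36, so λ = -2/5.
Foot = (−34, 1, −32) + (-2/5)·(−3, 0, 4) = (−164/5, 1, −168/5).

(-164/5, 1, -168/5)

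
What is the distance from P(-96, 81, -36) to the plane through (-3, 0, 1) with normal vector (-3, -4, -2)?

√29

The plane has equation n·(r − (-3, 0, 1)) = 0, i.e. n·r = 7.
n = (-3, -4, -2); n·P − 7 = 29; |n| = √29; distance = 29/√29 = √29.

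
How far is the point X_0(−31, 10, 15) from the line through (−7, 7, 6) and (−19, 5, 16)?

A direction vector is d = (−12, −2, 10).
AP = (−24, 3, 9), and AP × d = (48, 132, 84).
|AP × d|² = 26784 and |d|² = 248, so the distance is √(26784/248) = √108 = 6√3.

6√3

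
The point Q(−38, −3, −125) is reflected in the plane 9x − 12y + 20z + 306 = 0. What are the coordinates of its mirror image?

n = (9, −12, 20), |n|² = 625, n·Q − (-306) = -2500, so t = -2500/625 = -4.
Foot F = Q − (-4)·n = (−2, −51, −45); the reflection is 2F − Q = (34, −99, 35).

(34, -99, 35)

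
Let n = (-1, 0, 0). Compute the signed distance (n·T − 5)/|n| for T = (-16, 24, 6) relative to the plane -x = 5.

n·T − 5 = 11.
|n| = 1, so the signed distance is 11/1 = 11.

11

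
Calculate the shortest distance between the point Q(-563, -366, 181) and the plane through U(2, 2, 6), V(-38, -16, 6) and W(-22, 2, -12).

UV = (-40, -18, 0) and UW = (-24, 0, -18), so a normal is n = UV × UW = (324, -720, -432).
Then n·(-563, -366, 181) - (-3384) = 6300.
|n| = √(104976 + 518400 + 186624) = 900, so the distance is |6300|/900 = 7.

7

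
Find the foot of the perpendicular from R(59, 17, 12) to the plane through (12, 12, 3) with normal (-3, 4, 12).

(764/13, 225/13, 168/13)

The perpendicular from R has direction n = (-3, 4, 12): r = (59, 17, 12) + t(-3, 4, 12).
Substitute into the plane: n·(R + tn) = 48 gives 35 + 169t = 48, so t = 1/13.
Foot = (59, 17, 12) + (1/13)·(-3, 4, 12) = (764/13, 225/13, 168/13).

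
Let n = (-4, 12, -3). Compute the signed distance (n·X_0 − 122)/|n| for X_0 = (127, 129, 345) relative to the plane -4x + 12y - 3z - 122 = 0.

-9

n·X_0 − 122 = -117.
|n| = 13, so the signed distance is -117/13 = -9.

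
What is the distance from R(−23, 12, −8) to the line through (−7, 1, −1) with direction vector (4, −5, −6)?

Direction vector d = (4, −5, −6).
AP = (−16, 11, −7); AP·d = -77, |AP|² = 426, |d|² = 77.
distance² = |AP|² − (AP·d)²/|d|² = 426 − 5929/77 = 349, so the distance is √349.

√349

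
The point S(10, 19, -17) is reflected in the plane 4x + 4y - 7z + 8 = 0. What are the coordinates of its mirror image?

(-14, -5, 25)

With n = (4, 4, -7), the signed offset is (n·S − (-8))/|n|² = 243/81 = 3.
S' = S − 2t·n = (10, 19, -17) − 6·(4, 4, -7) = (-14, -5, 25).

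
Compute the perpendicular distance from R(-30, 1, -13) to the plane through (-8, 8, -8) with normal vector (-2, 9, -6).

The plane has equation n·(r − (-8, 8, -8)) = 0, i.e. n·r = 136.
n = (-2, 9, -6); n·P − 136 = 11; |n| = 11; distance = 11/11 = 1.

1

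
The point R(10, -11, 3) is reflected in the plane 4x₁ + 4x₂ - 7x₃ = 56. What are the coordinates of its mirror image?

n = (4, 4, -7), |n|² = 81, n·R − 56 = -81, so t = -81/81 = -1.
Foot F = R − (-1)·n = (14, -7, -4); the reflection is 2F − R = (18, -3, -11).

(18, -3, -11)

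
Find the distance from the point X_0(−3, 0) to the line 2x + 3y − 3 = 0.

d = |2·(-3) + 3·0 − 3| / √(4 + 9) = |-9|/√13 = 9√13/13.

9√13/13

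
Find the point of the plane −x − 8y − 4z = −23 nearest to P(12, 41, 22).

The perpendicular from P has direction n = (−1, −8, −4): r = (12, 41, 22) + λ(−1, −8, −4).
Substitute into the plane: n·(P + λn) = -23 gives -428 + 81λ = -23, so λ = 5.
Foot = (12, 41, 22) + 5·(−1, −8, −4) = (7, 1, 2).

(7, 1, 2)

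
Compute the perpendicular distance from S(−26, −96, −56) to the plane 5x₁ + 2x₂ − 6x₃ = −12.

Normal vector n = (5, 2, −6), and n·(−26, −96, −56) − (−12) = 26.
|n| = √(25 + 4 + 36) = √65, so the distance is |26|/√65 = 26/√65.

2√65/5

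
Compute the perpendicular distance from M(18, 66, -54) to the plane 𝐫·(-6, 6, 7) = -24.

6

d = |(-6)·18 + 6·66 + 7·(-54) − (-24)| / √(36 + 36 + 49) = |-66| / 11 = 6.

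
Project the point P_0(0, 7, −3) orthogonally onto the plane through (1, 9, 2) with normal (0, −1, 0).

(0, 9, -3)

The perpendicular from P_0 has direction n = (0, −1, 0): r = (0, 7, −3) + μ(0, −1, 0).
Substitute into the plane: n·(P_0 + μn) = -9 gives -7 + 1μ = -9, so μ = -2.
Foot = (0, 7, −3) + (-2)·(0, −1, 0) = (0, 9, −3).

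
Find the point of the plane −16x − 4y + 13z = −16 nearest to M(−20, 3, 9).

(-4, 7, -4)

The perpendicular from M has direction n = (−16, −4, 13): r = (−20, 3, 9) + μ(−16, −4, 13).
Substitute into the plane: n·(M + μn) = -16 gives 425 + 441μ = -16, so μ = -1.
Foot = (−20, 3, 9) + (-1)·(−16, −4, 13) = (−4, 7, −4).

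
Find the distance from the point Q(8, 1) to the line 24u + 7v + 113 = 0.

d = |24·8 + 7·1 − (-113)| / √(576 + 49) = |312|/25 = 312/25.

312/25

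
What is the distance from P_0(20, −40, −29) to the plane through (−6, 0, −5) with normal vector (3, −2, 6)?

2

The plane has equation n·(r − (−6, 0, −5)) = 0, i.e. n·r = -48.
Then n·(20, −40, −29) − (−48) = 14.
|n| = √(9 + 4 + 36) = 7, so the distance is |14|/7 = 2.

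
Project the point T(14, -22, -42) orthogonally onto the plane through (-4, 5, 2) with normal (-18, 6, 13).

n = (-18, 6, 13), |n|² = 529, and n·T − 128 = -1058.
t = -1058/529 = -2, so the foot is T − t·n = (14, -22, -42) − (-2)·(-18, 6, 13) = (-22, -10, -16).

(-22, -10, -16)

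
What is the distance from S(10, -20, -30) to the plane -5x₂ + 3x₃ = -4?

Normal vector n = (0, -5, 3), and n·(10, -20, -30) - (-4) = 14.
|n| = √(0 + 25 + 9) = √34, so the distance is |14|/√34 = 14/√34.

7√34/17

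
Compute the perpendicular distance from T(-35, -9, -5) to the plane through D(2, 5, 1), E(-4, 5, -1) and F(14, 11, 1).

DE = (-6, 0, -2) and DF = (12, 6, 0), so a normal is n = DE × DF = (12, -24, -36).
Then n·(-35, -9, -5) - (-132) = 108.
|n| = √(144 + 576 + 1296) = 12√14, so the distance is |108|/(12√14) = 9√14/14.

9/√14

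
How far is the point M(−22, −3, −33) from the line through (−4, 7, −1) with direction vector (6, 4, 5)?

6√6

Direction vector d = (6, 4, 5).
AP = (−18, −10, −32), and AP × d = (78, −102, −12).
|AP × d|² = 16632 and |d|² = 77, so the distance is √(16632/77) = √216 = 6√6.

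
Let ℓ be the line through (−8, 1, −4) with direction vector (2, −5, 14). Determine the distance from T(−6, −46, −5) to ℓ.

3√221

Direction vector d = (2, −5, 14).
AP = (2, −47, −1), and AP × d = (−663, −30, 84).
|AP × d|² = 447525 and |d|² = 225, so the distance is √(447525/225) = √1989 = 3√221.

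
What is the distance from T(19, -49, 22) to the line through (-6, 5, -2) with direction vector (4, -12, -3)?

3√157

Direction vector d = (4, -12, -3).
AP = (25, -54, 24), and AP × d = (450, 171, -84).
|AP × d|² = 238797 and |d|² = 169, so the distance is √(238797/169) = √1413 = 3√157.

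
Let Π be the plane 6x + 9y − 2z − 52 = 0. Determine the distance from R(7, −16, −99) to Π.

4

Normal vector n = (6, 9, −2), and n·(7, −16, −99) − 52 = 44.
|n| = √(36 + 81 + 4) = 11, so the distance is |44|/11 = 4.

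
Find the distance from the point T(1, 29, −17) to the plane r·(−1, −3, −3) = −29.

8/√19

Normal vector n = (−1, −3, −3), and n·(1, 29, −17) − (−29) = −8.
|n| = √(1 + 9 + 9) = √19, so the distance is |-8|/√19 = 8/√19.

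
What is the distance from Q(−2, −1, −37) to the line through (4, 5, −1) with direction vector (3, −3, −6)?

Direction vector d = (3, −3, −6).
AP = (−6, −6, −36), and AP × d = (−72, −144, 36).
|AP × d|² = 27216 and |d|² = 54, so the distance is √(27216/54) = √504 = 6√14.

6√14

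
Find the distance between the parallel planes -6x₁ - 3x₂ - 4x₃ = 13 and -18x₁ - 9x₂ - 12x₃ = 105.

Divide the second equation by 3 to match normals: -6x₁ - 3x₂ - 4x₃ = 35.
With common normal n = (-6, -3, -4) (|n| = √61), the distance is |13 − 35|/|n| = 22/√61 = 22√61/61.

22√61/61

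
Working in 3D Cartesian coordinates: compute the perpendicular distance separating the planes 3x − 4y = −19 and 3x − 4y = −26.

7/5

Both planes have normal n = (3, −4, 0), |n| = 5. Any point on the first plane is at distance |(-26) − (-19)|/|n| = 7/5 from the second.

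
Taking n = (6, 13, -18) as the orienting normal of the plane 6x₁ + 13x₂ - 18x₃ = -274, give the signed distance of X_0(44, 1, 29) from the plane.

n·X_0 − (-274) = 29.
|n| = 23, so the signed distance is 29/23.

29/23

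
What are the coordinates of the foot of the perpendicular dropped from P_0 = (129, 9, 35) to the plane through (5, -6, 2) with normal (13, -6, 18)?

(77, 33, -37)

n = (13, -6, 18), |n|² = 529, and n·P_0 − 137 = 2116.
t = 2116/529 = 4, so the foot is P_0 − t·n = (129, 9, 35) − 4·(13, -6, 18) = (77, 33, -37).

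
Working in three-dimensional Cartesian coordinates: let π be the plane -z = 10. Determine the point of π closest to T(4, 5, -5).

(4, 5, -10)

The perpendicular from T has direction n = (0, 0, -1): r = (4, 5, -5) + μ(0, 0, -1).
Substitute into the plane: n·(T + μn) = 10 gives 5 + 1μ = 10, so μ = 5.
Foot = (4, 5, -5) + 5·(0, 0, -1) = (4, 5, -10).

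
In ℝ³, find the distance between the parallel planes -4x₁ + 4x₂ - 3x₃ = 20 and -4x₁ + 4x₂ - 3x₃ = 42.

With common normal n = (-4, 4, -3) (|n| = √41), the distance is |20 − 42|/|n| = 22/√41.

22√41/41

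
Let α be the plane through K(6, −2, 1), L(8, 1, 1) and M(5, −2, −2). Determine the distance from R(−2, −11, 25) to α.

30/√14

KL = (2, 3, 0) and KM = (−1, 0, −3), so a normal is n = KL × KM = (−9, 6, 3).
Then n·(−2, −11, 25) − (−63) = 90.
|n| = √(81 + 36 + 9) = 3√14, so the distance is |90|/(3√14) = 15√14/7.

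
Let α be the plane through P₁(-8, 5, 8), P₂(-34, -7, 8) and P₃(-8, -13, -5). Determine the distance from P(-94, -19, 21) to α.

P₁P₂ = (-26, -12, 0) and P₁P₃ = (0, -18, -13), so a normal is n = P₁P₂ × P₁P₃ = (156, -338, 468).
d = |156·(-94) + (-338)·(-19) + 468·21 − 806| / √(24336 + 114244 + 219024) = |780| / 598 = 30/23.

30/23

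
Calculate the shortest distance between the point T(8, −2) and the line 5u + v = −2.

20√26/13

The normal to the line is n = (5, 1) with |n| = √26.
|n·T − (-2)| = |38 − (-2)| = 40, so the distance is 40/√26 = 20√26/13.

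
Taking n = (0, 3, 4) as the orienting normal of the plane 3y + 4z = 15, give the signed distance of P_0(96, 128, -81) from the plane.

9

n·P_0 − 15 = 45.
|n| = 5, so the signed distance is 45/5 = 9.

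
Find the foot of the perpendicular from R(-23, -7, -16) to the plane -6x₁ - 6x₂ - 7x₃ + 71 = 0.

(-5, 11, 5)

The perpendicular from R has direction n = (-6, -6, -7): r = (-23, -7, -16) + t(-6, -6, -7).
Substitute into the plane: n·(R + tn) = -71 gives 292 + 121t = -71, so t = -3.
Foot = (-23, -7, -16) + (-3)·(-6, -6, -7) = (-5, 11, 5).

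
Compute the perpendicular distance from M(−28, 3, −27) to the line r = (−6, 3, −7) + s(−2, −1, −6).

2√57

Direction vector d = (−2, −1, −6).
AP = (−22, 0, −20), and AP × d = (−20, −92, 22).
|AP × d|² = 9348 and |d|² = 41, so the distance is √(9348/41) = √228 = 2√57.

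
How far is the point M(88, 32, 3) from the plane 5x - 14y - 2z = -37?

Normal vector n = (5, -14, -2), and n·(88, 32, 3) - (-37) = 23.
|n| = √(25 + 196 + 4) = 15, so the distance is |23|/15 = 23/15.

23/15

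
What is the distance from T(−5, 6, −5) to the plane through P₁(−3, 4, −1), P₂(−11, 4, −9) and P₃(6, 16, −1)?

P₁P₂ = (−8, 0, −8) and P₁P₃ = (9, 12, 0), so a normal is n = P₁P₂ × P₁P₃ = (96, −72, −96).
d = |96·(-5) + (-72)·6 + (-96)·(-5) − (-480)| / √(9216 + 5184 + 9216) = |48| / (24√41) = 2√41/41.

2√41/41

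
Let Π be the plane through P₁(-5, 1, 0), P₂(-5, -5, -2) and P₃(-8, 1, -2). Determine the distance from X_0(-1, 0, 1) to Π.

4/√14

P₁P₂ = (0, -6, -2) and P₁P₃ = (-3, 0, -2), so a normal is n = P₁P₂ × P₁P₃ = (12, 6, -18).
Then n·(-1, 0, 1) - (-54) = 24.
|n| = √(144 + 36 + 324) = 6√14, so the distance is |24|/(6√14) = 2√14/7.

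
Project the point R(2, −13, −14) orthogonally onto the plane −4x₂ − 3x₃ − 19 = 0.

(2, -1, -5)

The perpendicular from R has direction n = (0, −4, −3): r = (2, −13, −14) + t(0, −4, −3).
Substitute into the plane: n·(R + tn) = 19 gives 94 + 25t = 19, so t = -3.
Foot = (2, −13, −14) + (-3)·(0, −4, −3) = (2, −1, −5).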